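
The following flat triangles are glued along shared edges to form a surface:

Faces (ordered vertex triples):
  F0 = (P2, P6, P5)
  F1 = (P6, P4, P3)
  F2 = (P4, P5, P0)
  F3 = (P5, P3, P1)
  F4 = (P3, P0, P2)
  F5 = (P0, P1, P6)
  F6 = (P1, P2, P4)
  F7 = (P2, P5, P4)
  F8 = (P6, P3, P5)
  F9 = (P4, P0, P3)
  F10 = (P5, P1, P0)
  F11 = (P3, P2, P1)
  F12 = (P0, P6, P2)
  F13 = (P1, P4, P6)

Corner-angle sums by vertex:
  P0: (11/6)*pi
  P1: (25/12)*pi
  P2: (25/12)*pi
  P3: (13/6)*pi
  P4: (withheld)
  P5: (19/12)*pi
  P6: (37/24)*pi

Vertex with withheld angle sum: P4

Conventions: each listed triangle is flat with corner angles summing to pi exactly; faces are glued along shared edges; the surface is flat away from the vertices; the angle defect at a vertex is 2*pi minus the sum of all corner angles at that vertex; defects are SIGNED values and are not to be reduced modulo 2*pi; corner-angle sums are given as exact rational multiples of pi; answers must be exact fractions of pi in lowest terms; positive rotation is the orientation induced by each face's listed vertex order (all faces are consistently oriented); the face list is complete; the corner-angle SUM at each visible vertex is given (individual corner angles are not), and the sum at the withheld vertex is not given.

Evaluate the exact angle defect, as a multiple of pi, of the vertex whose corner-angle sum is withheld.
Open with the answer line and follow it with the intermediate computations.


Answer: defect(P4) = (-17/24)*pi

V = 7, E = 21, F = 14; chi = V - E + F = 0
Gauss-Bonnet: total defect = 2*pi*chi = 0; visible defects sum to (17/24)*pi


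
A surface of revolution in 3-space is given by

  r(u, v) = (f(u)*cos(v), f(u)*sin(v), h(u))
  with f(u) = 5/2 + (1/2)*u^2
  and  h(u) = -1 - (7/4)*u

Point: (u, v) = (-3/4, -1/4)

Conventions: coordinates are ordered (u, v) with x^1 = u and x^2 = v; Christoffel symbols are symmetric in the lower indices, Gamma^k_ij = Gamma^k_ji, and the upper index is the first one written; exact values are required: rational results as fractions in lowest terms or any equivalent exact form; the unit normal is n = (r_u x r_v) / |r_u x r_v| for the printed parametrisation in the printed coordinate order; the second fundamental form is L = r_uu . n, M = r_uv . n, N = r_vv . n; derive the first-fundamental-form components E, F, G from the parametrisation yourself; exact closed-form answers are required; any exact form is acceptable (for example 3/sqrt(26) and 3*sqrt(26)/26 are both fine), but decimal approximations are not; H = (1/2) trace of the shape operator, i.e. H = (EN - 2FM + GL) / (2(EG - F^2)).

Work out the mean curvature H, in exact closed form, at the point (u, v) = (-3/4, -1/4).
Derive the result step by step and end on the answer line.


f = 89/32, f' = -3/4, f'' = 1, h' = -7/4, h'' = 0
E = 29/8, F = 0, G = 7921/1024; answer radicand W^2 = 29/8
unnormalised second-form numerators: l = 7/4, m = 0, n = -623/128; L = l/sqrt(29/8), and similarly M = m/sqrt(W^2), N = n/sqrt(W^2)
H = (E*n - 2*F*m + G*l) / (2*(EG - F^2)*sqrt(W^2)); E*n - 2*F*m + G*l = -16821/4096, EG - F^2 = 229709/8192, so H = (-189/2581)/sqrt(29/8)

Answer: H = -378*sqrt(58)/74849


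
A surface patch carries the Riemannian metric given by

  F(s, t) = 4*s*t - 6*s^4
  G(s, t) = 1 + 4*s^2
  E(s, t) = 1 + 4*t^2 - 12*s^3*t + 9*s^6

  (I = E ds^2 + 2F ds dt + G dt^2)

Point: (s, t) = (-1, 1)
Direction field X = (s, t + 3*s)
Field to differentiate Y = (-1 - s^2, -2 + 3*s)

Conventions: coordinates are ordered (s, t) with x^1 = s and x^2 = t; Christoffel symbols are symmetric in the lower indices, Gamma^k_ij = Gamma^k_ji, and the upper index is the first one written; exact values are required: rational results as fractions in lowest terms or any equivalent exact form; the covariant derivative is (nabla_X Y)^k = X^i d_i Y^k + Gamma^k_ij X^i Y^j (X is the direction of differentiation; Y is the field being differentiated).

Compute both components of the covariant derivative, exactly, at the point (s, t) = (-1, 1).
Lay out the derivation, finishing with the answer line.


E = 26, F = -10, G = 5 at the point
E_s = -90, E_t = 20, F_s = 28, F_t = -4, G_s = -8, G_t = 0
EG - F^2 = 30;  g^inv = (1/30) * [[5, 10], [10, 26]]
first-kind symbols [ij,l] = (1/2)(d_i g_jl + d_j g_il - d_l g_ij): [ss,s] = E_s/2 = -45, [ss,t] = F_s - E_t/2 = 18, [st,s] = E_t/2 = 10, [st,t] = G_s/2 = -4, [tt,s] = F_t - G_s/2 = 0, [tt,t] = G_t/2 = 0
Gamma^s_ij = (G*[ij,s] - F*[ij,t])/(EG - F^2), Gamma^t_ij = (E*[ij,t] - F*[ij,s])/(EG - F^2)
Gamma_sss = -3/2, Gamma_sst = 1/3, Gamma_stt = 0, Gamma_tss = 3/5, Gamma_tst = -2/15, Gamma_ttt = 0
X = (-1, -2), Y = (-2, -5) at the point

Answer: (nabla_X Y)^s = -2, (nabla_X Y)^t = -3


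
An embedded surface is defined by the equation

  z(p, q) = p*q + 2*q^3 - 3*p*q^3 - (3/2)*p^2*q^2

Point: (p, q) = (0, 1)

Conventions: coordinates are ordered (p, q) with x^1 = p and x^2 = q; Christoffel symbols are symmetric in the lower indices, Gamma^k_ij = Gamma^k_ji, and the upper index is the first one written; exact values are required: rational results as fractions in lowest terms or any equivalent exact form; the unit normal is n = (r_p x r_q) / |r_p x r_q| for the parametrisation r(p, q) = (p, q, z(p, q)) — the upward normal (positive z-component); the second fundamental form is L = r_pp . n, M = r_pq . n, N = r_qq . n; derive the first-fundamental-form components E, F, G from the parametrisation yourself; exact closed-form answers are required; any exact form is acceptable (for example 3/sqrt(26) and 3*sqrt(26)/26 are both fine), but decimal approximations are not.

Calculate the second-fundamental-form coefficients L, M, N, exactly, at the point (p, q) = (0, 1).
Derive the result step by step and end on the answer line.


z_p = -2, z_q = 6, z_pp = -3, z_pq = -8, z_qq = 12
E = 5, F = -12, G = 37; answer radicand W^2 = 41
unnormalised second-form numerators: l = -3, m = -8, n = 12; L = l/sqrt(41), and similarly M = m/sqrt(W^2), N = n/sqrt(W^2)

Answer: L = -3*sqrt(41)/41, M = -8*sqrt(41)/41, N = 12*sqrt(41)/41


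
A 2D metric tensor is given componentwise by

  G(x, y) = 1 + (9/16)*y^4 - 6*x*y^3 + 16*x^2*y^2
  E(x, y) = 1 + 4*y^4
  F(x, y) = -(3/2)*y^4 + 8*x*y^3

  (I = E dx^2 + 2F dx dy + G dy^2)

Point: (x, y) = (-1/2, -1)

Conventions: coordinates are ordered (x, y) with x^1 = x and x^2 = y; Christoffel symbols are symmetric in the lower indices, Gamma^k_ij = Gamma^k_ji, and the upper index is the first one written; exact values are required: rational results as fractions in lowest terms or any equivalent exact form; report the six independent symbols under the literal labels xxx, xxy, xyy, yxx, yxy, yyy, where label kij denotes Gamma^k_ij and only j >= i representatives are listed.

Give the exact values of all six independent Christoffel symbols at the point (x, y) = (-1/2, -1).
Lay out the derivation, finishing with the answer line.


E = 5, F = 5/2, G = 41/16 at the point
E_x = 0, E_y = -16, F_x = -8, F_y = -6, G_x = -10, G_y = -5/4
EG - F^2 = 105/16;  g^inv = (16/105) * [[41/16, -5/2], [-5/2, 5]]
first-kind symbols [ij,l] = (1/2)(d_i g_jl + d_j g_il - d_l g_ij): [xx,x] = E_x/2 = 0, [xx,y] = F_x - E_y/2 = 0, [xy,x] = E_y/2 = -8, [xy,y] = G_x/2 = -5, [yy,x] = F_y - G_x/2 = -1, [yy,y] = G_y/2 = -5/8
Gamma^x_ij = (G*[ij,x] - F*[ij,y])/(EG - F^2), Gamma^y_ij = (E*[ij,y] - F*[ij,x])/(EG - F^2)

Answer: Gamma_xxx = 0, Gamma_xxy = -128/105, Gamma_xyy = -16/105, Gamma_yxx = 0, Gamma_yxy = -16/21, Gamma_yyy = -2/21


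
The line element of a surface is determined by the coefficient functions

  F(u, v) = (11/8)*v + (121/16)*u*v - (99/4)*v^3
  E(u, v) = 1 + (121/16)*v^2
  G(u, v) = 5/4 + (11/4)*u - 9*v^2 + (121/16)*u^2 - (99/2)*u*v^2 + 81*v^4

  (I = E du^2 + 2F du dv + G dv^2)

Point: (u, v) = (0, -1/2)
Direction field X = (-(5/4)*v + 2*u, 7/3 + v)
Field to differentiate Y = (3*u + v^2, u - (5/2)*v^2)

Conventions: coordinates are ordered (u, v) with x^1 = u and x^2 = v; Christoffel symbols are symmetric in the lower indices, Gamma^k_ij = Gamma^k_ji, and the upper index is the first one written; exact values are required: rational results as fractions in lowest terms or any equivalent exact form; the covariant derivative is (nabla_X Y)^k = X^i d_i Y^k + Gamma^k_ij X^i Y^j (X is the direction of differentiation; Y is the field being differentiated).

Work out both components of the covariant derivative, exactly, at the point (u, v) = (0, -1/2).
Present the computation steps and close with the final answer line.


E = 185/64, F = 77/32, G = 65/16 at the point
E_u = 0, E_v = -121/16, F_u = -121/32, F_v = -275/16, G_u = -77/8, G_v = -63/2
EG - F^2 = 381/64;  g^inv = (64/381) * [[65/16, -77/32], [-77/32, 185/64]]
first-kind symbols [ij,l] = (1/2)(d_i g_jl + d_j g_il - d_l g_ij): [uu,u] = E_u/2 = 0, [uu,v] = F_u - E_v/2 = 0, [uv,u] = E_v/2 = -121/32, [uv,v] = G_u/2 = -77/16, [vv,u] = F_v - G_u/2 = -99/8, [vv,v] = G_v/2 = -63/4
Gamma^u_ij = (G*[ij,u] - F*[ij,v])/(EG - F^2), Gamma^v_ij = (E*[ij,v] - F*[ij,u])/(EG - F^2)
Gamma_uuu = 0, Gamma_uuv = -242/381, Gamma_uvv = -264/127, Gamma_vuu = 0, Gamma_vuv = -308/381, Gamma_vvv = -336/127
X = (5/8, 11/6), Y = (1/4, -5/8) at the point

Answer: (nabla_X Y)^u = 87071/36576, (nabla_X Y)^v = 149689/18288


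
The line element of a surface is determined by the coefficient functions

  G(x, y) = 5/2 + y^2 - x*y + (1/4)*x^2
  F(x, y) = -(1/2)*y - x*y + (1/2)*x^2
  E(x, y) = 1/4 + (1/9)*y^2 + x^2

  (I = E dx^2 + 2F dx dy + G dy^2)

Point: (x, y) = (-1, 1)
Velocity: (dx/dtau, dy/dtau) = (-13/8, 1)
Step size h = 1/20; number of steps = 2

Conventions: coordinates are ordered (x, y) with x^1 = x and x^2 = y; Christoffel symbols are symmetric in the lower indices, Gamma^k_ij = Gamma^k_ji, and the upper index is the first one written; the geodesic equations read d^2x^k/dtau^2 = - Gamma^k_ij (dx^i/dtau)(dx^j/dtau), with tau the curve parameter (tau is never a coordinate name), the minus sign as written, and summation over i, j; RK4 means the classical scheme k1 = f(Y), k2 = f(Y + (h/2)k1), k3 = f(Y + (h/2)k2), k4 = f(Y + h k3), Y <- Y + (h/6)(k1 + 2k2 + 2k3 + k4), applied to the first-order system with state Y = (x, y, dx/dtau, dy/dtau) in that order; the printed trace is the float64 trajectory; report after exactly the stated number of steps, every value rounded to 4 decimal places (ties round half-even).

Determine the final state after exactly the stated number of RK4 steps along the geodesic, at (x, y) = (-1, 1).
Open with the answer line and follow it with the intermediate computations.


Answer: x = -1.1570, y = 1.1003, dx/dtau = -1.5206, dy/dtau = 1.0040

f(Y) = (dx/dtau, dy/dtau, -Gamma^x_ij Y'^i Y'^j, -Gamma^y_ij Y'^i Y'^j) with the Gammas evaluated at the stage position; h = 0.050000; intermediate values shown to 6 dp
step 0: x = -1.0000, y = 1.0000, dx/dtau = -1.6250, dy/dtau = 1.0000
step 1:
  k1: at (x, y) = (-1.000000, 1.000000), (dx/dtau, dy/dtau) = (-1.625000, 1.000000); Gamma_xxx = -0.482846, Gamma_xxy = 0.233799, Gamma_xyy = 0.811944, Gamma_yxx = -0.342793, Gamma_yxy = -0.207116, Gamma_yyy = 0.144854; k1 = (-1.625000, 1.000000, 1.222919, 0.087207)
  k2: at (x, y) = (-1.040625, 1.025000), (dx/dtau, dy/dtau) = (-1.594427, 1.002180); Gamma_xxx = -0.458536, Gamma_xxy = 0.238417, Gamma_xyy = 0.803039, Gamma_yxx = -0.343116, Gamma_yxy = -0.211511, Gamma_yyy = 0.136152; k2 = (-1.594427, 1.002180, 1.121081, 0.059573)
  k3: at (x, y) = (-1.039861, 1.025055), (dx/dtau, dy/dtau) = (-1.596973, 1.001489); Gamma_xxx = -0.458878, Gamma_xxy = 0.238403, Gamma_xyy = 0.803299, Gamma_yxx = -0.343111, Gamma_yxy = -0.211443, Gamma_yyy = 0.136310; k3 = (-1.596973, 1.001489, 1.127175, 0.061987)
  k4: at (x, y) = (-1.079849, 1.050074), (dx/dtau, dy/dtau) = (-1.568641, 1.003099); Gamma_xxx = -0.435724, Gamma_xxy = 0.242931, Gamma_xyy = 0.794507, Gamma_yxx = -0.343520, Gamma_yxy = -0.215699, Gamma_yyy = 0.127883; k4 = (-1.568641, 1.003099, 1.037221, 0.037795)
  Y <- Y + (h/6)(k1 + 2k2 + 2k3 + k4): x = -1.0798, y = 1.0501, dx/dtau = -1.5687, dy/dtau = 1.0031
step 2:
  k1: at (x, y) = (-1.079804, 1.050087), (dx/dtau, dy/dtau) = (-1.568695, 1.003068); Gamma_xxx = -0.435741, Gamma_xxy = 0.242931, Gamma_xyy = 0.794524, Gamma_yxx = -0.343519, Gamma_yxy = -0.215695, Gamma_yyy = 0.127892; k1 = (-1.568695, 1.003068, 1.037374, 0.037860)
  k2: at (x, y) = (-1.119021, 1.075164), (dx/dtau, dy/dtau) = (-1.542760, 1.004014); Gamma_xxx = -0.413758, Gamma_xxy = 0.247368, Gamma_xyy = 0.785981, Gamma_yxx = -0.343999, Gamma_yxy = -0.219802, Gamma_yyy = 0.119768; k2 = (-1.542760, 1.004014, 0.958808, 0.017097)
  k3: at (x, y) = (-1.118373, 1.075187), (dx/dtau, dy/dtau) = (-1.544724, 1.003495); Gamma_xxx = -0.414033, Gamma_xxy = 0.247353, Gamma_xyy = 0.786191, Gamma_yxx = -0.343988, Gamma_yxy = -0.219743, Gamma_yyy = 0.119894; k3 = (-1.544724, 1.003495, 0.963112, 0.018822)
  k4: at (x, y) = (-1.157040, 1.100262), (dx/dtau, dy/dtau) = (-1.520539, 1.004009); Gamma_xxx = -0.393074, Gamma_xxy = 0.251697, Gamma_xyy = 0.777871, Gamma_yxx = -0.344523, Gamma_yxy = -0.223723, Gamma_yyy = 0.112021; k4 = (-1.520539, 1.004009, 0.893182, 0.000545)
  Y <- Y + (h/6)(k1 + 2k2 + 2k3 + k4): x = -1.1570, y = 1.1003, dx/dtau = -1.5206, dy/dtau = 1.0040


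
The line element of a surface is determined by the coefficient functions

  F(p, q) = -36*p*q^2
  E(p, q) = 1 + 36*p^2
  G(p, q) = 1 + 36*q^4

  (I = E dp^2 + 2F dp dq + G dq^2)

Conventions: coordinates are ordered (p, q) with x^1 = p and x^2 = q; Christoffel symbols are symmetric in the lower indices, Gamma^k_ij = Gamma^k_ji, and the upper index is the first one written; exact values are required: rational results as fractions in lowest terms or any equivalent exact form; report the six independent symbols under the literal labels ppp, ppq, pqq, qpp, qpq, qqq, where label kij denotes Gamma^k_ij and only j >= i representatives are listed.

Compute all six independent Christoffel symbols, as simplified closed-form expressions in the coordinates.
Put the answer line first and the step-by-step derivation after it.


Answer: Gamma_ppp = 36*p/(36*p^2 + 36*q^4 + 1), Gamma_ppq = 0, Gamma_pqq = -72*p*q/(36*p^2 + 36*q^4 + 1), Gamma_qpp = -36*q^2/(36*p^2 + 36*q^4 + 1), Gamma_qpq = 0, Gamma_qqq = 72*q^3/(36*p^2 + 36*q^4 + 1)

E = 1 + 36*p^2; F = -36*p*q^2; G = 1 + 36*q^4
Gamma^k_ij = (1/2) g^{kl} (d_i g_jl + d_j g_il - d_l g_ij), with g^inv = (1/(EG-F^2)) [[G, -F], [-F, E]]
first partials: E_p = 72*p, E_q = 0, F_p = -36*q^2, F_q = -72*p*q, G_p = 0, G_q = 144*q^3
D = EG - F^2 = 1 + 36*p^2 + 36*q^4
expanded: Gamma^p_pp = (G E_p - 2F F_p + F E_q)/(2D), Gamma^p_pq = (G E_q - F G_p)/(2D), Gamma^p_qq = (2G F_q - G G_p - F G_q)/(2D), Gamma^q_pp = (2E F_p - E E_q - F E_p)/(2D), Gamma^q_pq = (E G_p - F E_q)/(2D), Gamma^q_qq = (E G_q - 2F F_q + F G_p)/(2D); substitute and cancel common factors


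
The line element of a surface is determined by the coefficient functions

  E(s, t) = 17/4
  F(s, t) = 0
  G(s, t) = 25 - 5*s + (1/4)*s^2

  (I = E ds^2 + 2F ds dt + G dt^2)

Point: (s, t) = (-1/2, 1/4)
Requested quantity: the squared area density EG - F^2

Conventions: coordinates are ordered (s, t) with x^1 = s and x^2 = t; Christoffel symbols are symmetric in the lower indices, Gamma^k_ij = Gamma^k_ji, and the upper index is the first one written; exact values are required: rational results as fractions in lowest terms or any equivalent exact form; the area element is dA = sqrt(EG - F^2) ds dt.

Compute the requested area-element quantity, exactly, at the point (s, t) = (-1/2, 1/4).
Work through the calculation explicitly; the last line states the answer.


E = 17/4, F = 0, G = 441/16; EG - F^2 = 7497/64

Answer: EG - F^2 = 7497/64


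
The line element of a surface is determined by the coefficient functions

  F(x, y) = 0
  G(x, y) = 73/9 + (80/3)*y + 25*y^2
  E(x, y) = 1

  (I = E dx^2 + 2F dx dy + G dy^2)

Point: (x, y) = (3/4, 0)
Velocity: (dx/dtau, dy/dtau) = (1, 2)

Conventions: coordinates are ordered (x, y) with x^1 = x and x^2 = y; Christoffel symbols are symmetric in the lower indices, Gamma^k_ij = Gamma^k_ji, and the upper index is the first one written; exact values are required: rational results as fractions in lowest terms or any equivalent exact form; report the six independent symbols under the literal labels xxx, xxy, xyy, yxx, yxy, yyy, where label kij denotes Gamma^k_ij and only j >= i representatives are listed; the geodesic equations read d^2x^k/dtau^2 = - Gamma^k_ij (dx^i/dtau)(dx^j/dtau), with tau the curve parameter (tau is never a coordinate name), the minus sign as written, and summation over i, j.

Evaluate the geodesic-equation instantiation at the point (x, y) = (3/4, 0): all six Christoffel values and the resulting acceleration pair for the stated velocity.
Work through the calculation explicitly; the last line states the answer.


E = 1, F = 0, G = 73/9 at the point
E_x = 0, E_y = 0, F_x = 0, F_y = 0, G_x = 0, G_y = 80/3
EG - F^2 = 73/9;  g^inv = (9/73) * [[73/9, 0], [0, 1]]
first-kind symbols [ij,l] = (1/2)(d_i g_jl + d_j g_il - d_l g_ij): [xx,x] = E_x/2 = 0, [xx,y] = F_x - E_y/2 = 0, [xy,x] = E_y/2 = 0, [xy,y] = G_x/2 = 0, [yy,x] = F_y - G_x/2 = 0, [yy,y] = G_y/2 = 40/3
Gamma^x_ij = (G*[ij,x] - F*[ij,y])/(EG - F^2), Gamma^y_ij = (E*[ij,y] - F*[ij,x])/(EG - F^2)
Gamma_xxx = 0, Gamma_xxy = 0, Gamma_xyy = 0, Gamma_yxx = 0, Gamma_yxy = 0, Gamma_yyy = 120/73
d^2x/dtau^2 = -(Gamma_xxx*(1)^2 + 2*Gamma_xxy*(1)*(2) + Gamma_xyy*(2)^2) = 0
d^2y/dtau^2 = -(Gamma_yxx*(1)^2 + 2*Gamma_yxy*(1)*(2) + Gamma_yyy*(2)^2) = -480/73

Answer: Gamma_xxx = 0, Gamma_xxy = 0, Gamma_xyy = 0, Gamma_yxx = 0, Gamma_yxy = 0, Gamma_yyy = 120/73; accelerations (d^2x/dtau^2, d^2y/dtau^2) = (0, -480/73)


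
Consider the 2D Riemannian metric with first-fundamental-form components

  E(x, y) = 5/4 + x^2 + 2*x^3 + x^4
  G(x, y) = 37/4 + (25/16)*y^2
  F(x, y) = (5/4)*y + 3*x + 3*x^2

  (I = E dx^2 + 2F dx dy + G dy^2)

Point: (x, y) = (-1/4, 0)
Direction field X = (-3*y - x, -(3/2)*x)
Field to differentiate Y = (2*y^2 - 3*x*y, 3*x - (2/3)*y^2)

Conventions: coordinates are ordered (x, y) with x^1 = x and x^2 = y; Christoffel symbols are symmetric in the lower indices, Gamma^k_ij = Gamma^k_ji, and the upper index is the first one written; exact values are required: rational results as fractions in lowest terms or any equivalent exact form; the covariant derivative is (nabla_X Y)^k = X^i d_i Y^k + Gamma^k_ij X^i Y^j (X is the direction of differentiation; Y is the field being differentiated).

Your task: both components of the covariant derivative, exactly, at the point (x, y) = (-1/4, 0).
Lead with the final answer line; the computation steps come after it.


Answer: (nabla_X Y)^x = 81/379168, (nabla_X Y)^y = 34737/47396

E = 329/256, F = -9/16, G = 37/4 at the point
E_x = -3/16, E_y = 0, F_x = 3/2, F_y = 5/4, G_x = 0, G_y = 0
EG - F^2 = 11849/1024;  g^inv = (1024/11849) * [[37/4, 9/16], [9/16, 329/256]]
first-kind symbols [ij,l] = (1/2)(d_i g_jl + d_j g_il - d_l g_ij): [xx,x] = E_x/2 = -3/32, [xx,y] = F_x - E_y/2 = 3/2, [xy,x] = E_y/2 = 0, [xy,y] = G_x/2 = 0, [yy,x] = F_y - G_x/2 = 5/4, [yy,y] = G_y/2 = 0
Gamma^x_ij = (G*[ij,x] - F*[ij,y])/(EG - F^2), Gamma^y_ij = (E*[ij,y] - F*[ij,x])/(EG - F^2)
Gamma_xxx = -24/11849, Gamma_xxy = 0, Gamma_xyy = 11840/11849, Gamma_yxx = 1920/11849, Gamma_yxy = 0, Gamma_yyy = 720/11849
X = (1/4, 3/8), Y = (0, -3/4) at the point


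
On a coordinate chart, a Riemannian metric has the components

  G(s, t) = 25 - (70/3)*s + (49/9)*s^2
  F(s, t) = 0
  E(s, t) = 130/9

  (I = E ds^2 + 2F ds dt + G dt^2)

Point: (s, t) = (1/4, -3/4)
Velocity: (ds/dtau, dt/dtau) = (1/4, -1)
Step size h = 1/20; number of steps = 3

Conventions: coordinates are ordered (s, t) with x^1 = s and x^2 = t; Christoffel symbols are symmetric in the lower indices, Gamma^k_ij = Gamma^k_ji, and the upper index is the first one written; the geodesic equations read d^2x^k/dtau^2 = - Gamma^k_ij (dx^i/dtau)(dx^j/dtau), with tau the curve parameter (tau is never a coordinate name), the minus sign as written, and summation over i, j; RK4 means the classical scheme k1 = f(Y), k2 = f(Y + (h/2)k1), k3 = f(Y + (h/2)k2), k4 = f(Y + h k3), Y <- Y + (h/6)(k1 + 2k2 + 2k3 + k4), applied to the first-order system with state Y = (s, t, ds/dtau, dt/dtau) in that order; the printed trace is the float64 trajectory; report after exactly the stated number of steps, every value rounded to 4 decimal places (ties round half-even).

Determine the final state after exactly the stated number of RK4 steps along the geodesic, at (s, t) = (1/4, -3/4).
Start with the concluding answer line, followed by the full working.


Answer: s = 0.2793, t = -0.9026, ds/dtau = 0.1402, dt/dtau = -1.0317

f(Y) = (ds/dtau, dt/dtau, -Gamma^s_ij Y'^i Y'^j, -Gamma^t_ij Y'^i Y'^j) with the Gammas evaluated at the stage position; h = 0.050000; intermediate values shown to 6 dp
step 0: s = 0.2500, t = -0.7500, ds/dtau = 0.2500, dt/dtau = -1.0000
step 1:
  k1: at (s, t) = (0.250000, -0.750000), (ds/dtau, dt/dtau) = (0.250000, -1.000000); Gamma_sss = 0.000000, Gamma_sst = 0.000000, Gamma_stt = 0.713462, Gamma_tss = 0.000000, Gamma_tst = -0.528302, Gamma_ttt = 0.000000; k1 = (0.250000, -1.000000, -0.713462, -0.264151)
  k2: at (s, t) = (0.256250, -0.775000), (ds/dtau, dt/dtau) = (0.232163, -1.006604); Gamma_sss = 0.000000, Gamma_sst = 0.000000, Gamma_stt = 0.711106, Gamma_tss = 0.000000, Gamma_tst = -0.530052, Gamma_ttt = 0.000000; k2 = (0.232163, -1.006604, -0.720529, -0.247743)
  k3: at (s, t) = (0.255804, -0.775165), (ds/dtau, dt/dtau) = (0.231987, -1.006194); Gamma_sss = 0.000000, Gamma_sst = 0.000000, Gamma_stt = 0.711274, Gamma_tss = 0.000000, Gamma_tst = -0.529927, Gamma_ttt = 0.000000; k3 = (0.231987, -1.006194, -0.720112, -0.247395)
  k4: at (s, t) = (0.261599, -0.800310), (ds/dtau, dt/dtau) = (0.213994, -1.012370); Gamma_sss = 0.000000, Gamma_sst = 0.000000, Gamma_stt = 0.709089, Gamma_tss = 0.000000, Gamma_tst = -0.531559, Gamma_ttt = 0.000000; k4 = (0.213994, -1.012370, -0.726740, -0.230316)
  Y <- Y + (h/6)(k1 + 2k2 + 2k3 + k4): s = 0.2616, t = -0.8003, ds/dtau = 0.2140, dt/dtau = -1.0124
step 2:
  k1: at (s, t) = (0.261602, -0.800316), (ds/dtau, dt/dtau) = (0.213988, -1.012373); Gamma_sss = 0.000000, Gamma_sst = 0.000000, Gamma_stt = 0.709088, Gamma_tss = 0.000000, Gamma_tst = -0.531560, Gamma_ttt = 0.000000; k1 = (0.213988, -1.012373, -0.726744, -0.230309)
  k2: at (s, t) = (0.266952, -0.825626), (ds/dtau, dt/dtau) = (0.195819, -1.018131); Gamma_sss = 0.000000, Gamma_sst = 0.000000, Gamma_stt = 0.707072, Gamma_tss = 0.000000, Gamma_tst = -0.533076, Gamma_ttt = 0.000000; k2 = (0.195819, -1.018131, -0.732944, -0.212558)
  k3: at (s, t) = (0.266498, -0.825770), (ds/dtau, dt/dtau) = (0.195664, -1.017687); Gamma_sss = 0.000000, Gamma_sst = 0.000000, Gamma_stt = 0.707243, Gamma_tss = 0.000000, Gamma_tst = -0.532947, Gamma_ttt = 0.000000; k3 = (0.195664, -1.017687, -0.732482, -0.212246)
  k4: at (s, t) = (0.271386, -0.851201), (ds/dtau, dt/dtau) = (0.177364, -1.022985); Gamma_sss = 0.000000, Gamma_sst = 0.000000, Gamma_stt = 0.705401, Gamma_tss = 0.000000, Gamma_tst = -0.534339, Gamma_ttt = 0.000000; k4 = (0.177364, -1.022985, -0.738201, -0.193901)
  Y <- Y + (h/6)(k1 + 2k2 + 2k3 + k4): s = 0.2714, t = -0.8512, ds/dtau = 0.1774, dt/dtau = -1.0230
step 3:
  k1: at (s, t) = (0.271388, -0.851208), (ds/dtau, dt/dtau) = (0.177356, -1.022988); Gamma_sss = 0.000000, Gamma_sst = 0.000000, Gamma_stt = 0.705400, Gamma_tss = 0.000000, Gamma_tst = -0.534340, Gamma_ttt = 0.000000; k1 = (0.177356, -1.022988, -0.738204, -0.193894)
  k2: at (s, t) = (0.275822, -0.876783), (ds/dtau, dt/dtau) = (0.158901, -1.027835); Gamma_sss = 0.000000, Gamma_sst = 0.000000, Gamma_stt = 0.703729, Gamma_tss = 0.000000, Gamma_tst = -0.535609, Gamma_ttt = 0.000000; k2 = (0.158901, -1.027835, -0.743451, -0.174955)
  k3: at (s, t) = (0.275361, -0.876904), (ds/dtau, dt/dtau) = (0.158770, -1.027362); Gamma_sss = 0.000000, Gamma_sst = 0.000000, Gamma_stt = 0.703902, Gamma_tss = 0.000000, Gamma_tst = -0.535476, Gamma_ttt = 0.000000; k3 = (0.158770, -1.027362, -0.742950, -0.174687)
  k4: at (s, t) = (0.279327, -0.902576), (ds/dtau, dt/dtau) = (0.140209, -1.031722); Gamma_sss = 0.000000, Gamma_sst = 0.000000, Gamma_stt = 0.702408, Gamma_tss = 0.000000, Gamma_tst = -0.536616, Gamma_ttt = 0.000000; k4 = (0.140209, -1.031722, -0.747678, -0.155250)
  Y <- Y + (h/6)(k1 + 2k2 + 2k3 + k4): s = 0.2793, t = -0.9026, ds/dtau = 0.1402, dt/dtau = -1.0317


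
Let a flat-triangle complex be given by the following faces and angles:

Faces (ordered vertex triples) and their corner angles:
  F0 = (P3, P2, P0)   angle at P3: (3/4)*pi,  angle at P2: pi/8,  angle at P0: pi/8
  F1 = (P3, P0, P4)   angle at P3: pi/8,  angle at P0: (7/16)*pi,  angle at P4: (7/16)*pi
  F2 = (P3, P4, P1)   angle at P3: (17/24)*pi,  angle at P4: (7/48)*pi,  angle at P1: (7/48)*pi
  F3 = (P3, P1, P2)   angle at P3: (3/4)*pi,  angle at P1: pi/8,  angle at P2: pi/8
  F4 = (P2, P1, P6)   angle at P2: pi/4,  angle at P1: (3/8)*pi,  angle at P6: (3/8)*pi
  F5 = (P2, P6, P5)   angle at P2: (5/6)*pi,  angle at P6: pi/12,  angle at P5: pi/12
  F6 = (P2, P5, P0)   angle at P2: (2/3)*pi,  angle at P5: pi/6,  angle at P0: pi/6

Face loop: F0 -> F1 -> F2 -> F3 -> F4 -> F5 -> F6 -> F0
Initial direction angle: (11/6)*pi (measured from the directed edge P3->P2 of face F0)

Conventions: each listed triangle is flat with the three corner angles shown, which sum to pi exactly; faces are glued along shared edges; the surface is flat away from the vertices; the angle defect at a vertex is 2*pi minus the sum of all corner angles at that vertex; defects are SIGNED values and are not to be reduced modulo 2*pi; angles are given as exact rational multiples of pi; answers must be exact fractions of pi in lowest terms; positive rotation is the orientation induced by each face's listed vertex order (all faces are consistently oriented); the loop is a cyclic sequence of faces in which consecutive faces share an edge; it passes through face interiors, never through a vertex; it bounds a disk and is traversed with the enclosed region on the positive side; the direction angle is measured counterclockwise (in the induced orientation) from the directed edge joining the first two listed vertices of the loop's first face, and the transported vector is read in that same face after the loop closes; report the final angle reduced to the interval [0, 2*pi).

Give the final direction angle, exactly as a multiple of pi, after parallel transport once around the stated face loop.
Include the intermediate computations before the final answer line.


enclosed vertex P2: corner angles sum to 2*pi, defect = 2*pi - 2*pi = 0
enclosed vertex P3: corner angles sum to (7/3)*pi, defect = 2*pi - (7/3)*pi = -pi/3
adding the enclosed defects to the starting angle (mod 2*pi, induced orientation) gives the holonomy
final angle = (11/6)*pi - pi/3 = (3/2)*pi (mod 2*pi)

Answer: final direction angle = (3/2)*pi


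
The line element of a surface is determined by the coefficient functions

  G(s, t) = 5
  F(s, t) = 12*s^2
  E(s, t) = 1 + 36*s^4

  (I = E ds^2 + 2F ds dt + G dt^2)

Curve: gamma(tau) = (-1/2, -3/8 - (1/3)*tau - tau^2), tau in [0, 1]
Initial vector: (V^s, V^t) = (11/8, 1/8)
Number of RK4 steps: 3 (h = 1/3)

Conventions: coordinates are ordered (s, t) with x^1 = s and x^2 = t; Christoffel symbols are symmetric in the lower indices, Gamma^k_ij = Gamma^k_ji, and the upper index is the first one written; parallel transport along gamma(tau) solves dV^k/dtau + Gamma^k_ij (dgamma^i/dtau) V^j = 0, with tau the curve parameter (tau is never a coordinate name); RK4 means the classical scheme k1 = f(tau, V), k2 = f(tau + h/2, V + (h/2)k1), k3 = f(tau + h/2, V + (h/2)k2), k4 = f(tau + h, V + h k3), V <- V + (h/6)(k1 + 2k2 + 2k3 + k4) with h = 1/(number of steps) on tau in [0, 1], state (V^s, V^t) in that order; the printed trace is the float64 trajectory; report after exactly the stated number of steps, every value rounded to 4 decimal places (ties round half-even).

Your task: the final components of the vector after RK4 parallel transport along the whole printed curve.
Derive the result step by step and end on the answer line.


gamma'(tau) = (0, -1/3 - 2*tau); f(tau, V)^k = -Gamma^k_ij(gamma(tau)) gamma'^i(tau) V^j; h = 1/3; intermediate values shown to 6 dp
curve data and Christoffel symbols at the stage parameters:
  tau = 0.000000: gamma = (-0.500000, -0.375000), gamma' = (0.000000, -0.333333); Gamma_sss = -1.241379, Gamma_sst = 0.000000, Gamma_stt = 0.000000, Gamma_tss = -1.655172, Gamma_tst = 0.000000, Gamma_ttt = 0.000000
  tau = 0.166667: gamma = (-0.500000, -0.458333), gamma' = (0.000000, -0.666667); Gamma_sss = -1.241379, Gamma_sst = 0.000000, Gamma_stt = 0.000000, Gamma_tss = -1.655172, Gamma_tst = 0.000000, Gamma_ttt = 0.000000
  tau = 0.333333: gamma = (-0.500000, -0.597222), gamma' = (0.000000, -1.000000); Gamma_sss = -1.241379, Gamma_sst = 0.000000, Gamma_stt = 0.000000, Gamma_tss = -1.655172, Gamma_tst = 0.000000, Gamma_ttt = 0.000000
  tau = 0.500000: gamma = (-0.500000, -0.791667), gamma' = (0.000000, -1.333333); Gamma_sss = -1.241379, Gamma_sst = 0.000000, Gamma_stt = 0.000000, Gamma_tss = -1.655172, Gamma_tst = 0.000000, Gamma_ttt = 0.000000
  tau = 0.666667: gamma = (-0.500000, -1.041667), gamma' = (0.000000, -1.666667); Gamma_sss = -1.241379, Gamma_sst = 0.000000, Gamma_stt = 0.000000, Gamma_tss = -1.655172, Gamma_tst = 0.000000, Gamma_ttt = 0.000000
  tau = 0.833333: gamma = (-0.500000, -1.347222), gamma' = (0.000000, -2.000000); Gamma_sss = -1.241379, Gamma_sst = 0.000000, Gamma_stt = 0.000000, Gamma_tss = -1.655172, Gamma_tst = 0.000000, Gamma_ttt = 0.000000
  tau = 1.000000: gamma = (-0.500000, -1.708333), gamma' = (0.000000, -2.333333); Gamma_sss = -1.241379, Gamma_sst = 0.000000, Gamma_stt = 0.000000, Gamma_tss = -1.655172, Gamma_tst = 0.000000, Gamma_ttt = 0.000000
step 0: V^s = 1.3750, V^t = 0.1250
step 1: k1 = (0.000000, 0.000000), k2 = (0.000000, 0.000000), k3 = (0.000000, 0.000000), k4 = (0.000000, 0.000000); V <- V + (h/6)(k1 + 2k2 + 2k3 + k4): V^s = 1.3750, V^t = 0.1250
step 2: k1 = (0.000000, 0.000000), k2 = (0.000000, 0.000000), k3 = (0.000000, 0.000000), k4 = (0.000000, 0.000000); V <- V + (h/6)(k1 + 2k2 + 2k3 + k4): V^s = 1.3750, V^t = 0.1250
step 3: k1 = (0.000000, 0.000000), k2 = (0.000000, 0.000000), k3 = (0.000000, 0.000000), k4 = (0.000000, 0.000000); V <- V + (h/6)(k1 + 2k2 + 2k3 + k4): V^s = 1.3750, V^t = 0.1250

Answer: V^s = 1.3750, V^t = 0.1250


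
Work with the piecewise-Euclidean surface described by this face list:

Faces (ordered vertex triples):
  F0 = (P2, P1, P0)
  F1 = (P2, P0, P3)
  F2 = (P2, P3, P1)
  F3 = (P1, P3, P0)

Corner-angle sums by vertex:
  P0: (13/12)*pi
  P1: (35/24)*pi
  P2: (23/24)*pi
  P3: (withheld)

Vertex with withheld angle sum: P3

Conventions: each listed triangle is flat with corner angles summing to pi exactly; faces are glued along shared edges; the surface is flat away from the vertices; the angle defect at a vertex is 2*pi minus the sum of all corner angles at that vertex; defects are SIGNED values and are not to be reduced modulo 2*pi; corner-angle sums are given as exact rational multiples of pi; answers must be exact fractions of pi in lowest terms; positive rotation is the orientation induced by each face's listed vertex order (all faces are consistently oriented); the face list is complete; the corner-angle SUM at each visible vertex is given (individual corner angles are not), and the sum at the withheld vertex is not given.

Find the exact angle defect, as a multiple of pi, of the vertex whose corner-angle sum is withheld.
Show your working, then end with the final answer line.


V = 4, E = 6, F = 4; chi = V - E + F = 2
Gauss-Bonnet: total defect = 2*pi*chi = 4*pi; visible defects sum to (5/2)*pi

Answer: defect(P3) = (3/2)*pi


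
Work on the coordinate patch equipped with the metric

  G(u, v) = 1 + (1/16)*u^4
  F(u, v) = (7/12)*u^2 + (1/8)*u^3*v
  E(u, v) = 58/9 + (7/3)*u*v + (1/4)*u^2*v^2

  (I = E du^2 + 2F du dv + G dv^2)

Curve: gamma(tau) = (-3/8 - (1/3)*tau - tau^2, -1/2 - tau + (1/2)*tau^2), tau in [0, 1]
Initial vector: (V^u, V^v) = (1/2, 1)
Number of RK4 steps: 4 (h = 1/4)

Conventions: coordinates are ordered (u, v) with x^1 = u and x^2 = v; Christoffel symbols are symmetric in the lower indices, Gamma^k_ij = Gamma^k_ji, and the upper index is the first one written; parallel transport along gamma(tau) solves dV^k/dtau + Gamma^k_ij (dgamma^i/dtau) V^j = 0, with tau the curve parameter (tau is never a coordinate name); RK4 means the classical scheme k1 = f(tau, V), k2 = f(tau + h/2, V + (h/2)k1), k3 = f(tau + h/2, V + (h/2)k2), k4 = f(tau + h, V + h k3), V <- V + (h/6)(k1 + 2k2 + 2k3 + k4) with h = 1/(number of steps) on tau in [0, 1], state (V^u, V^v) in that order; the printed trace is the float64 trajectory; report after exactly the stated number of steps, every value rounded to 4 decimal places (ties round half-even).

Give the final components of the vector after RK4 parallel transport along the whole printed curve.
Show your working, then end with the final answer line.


gamma'(tau) = (-1/3 - 2*tau, -1 + tau); f(tau, V)^k = -Gamma^k_ij(gamma(tau)) gamma'^i(tau) V^j; h = 1/4; intermediate values shown to 6 dp
curve data and Christoffel symbols at the stage parameters:
  tau = 0.000000: gamma = (-0.375000, -0.500000), gamma' = (-0.333333, -1.000000); Gamma_uuu = -0.088040, Gamma_uuv = -0.066030, Gamma_uvv = 0.000000, Gamma_vuu = -0.001275, Gamma_vuv = -0.000956, Gamma_vvv = 0.000000
  tau = 0.125000: gamma = (-0.432292, -0.617188), gamma' = (-0.583333, -0.875000); Gamma_uuu = -0.107411, Gamma_uuv = -0.075233, Gamma_uvv = 0.000000, Gamma_vuu = -0.002034, Gamma_vuv = -0.001425, Gamma_vvv = 0.000000
  tau = 0.250000: gamma = (-0.520833, -0.718750), gamma' = (-0.833333, -0.750000); Gamma_uuu = -0.123113, Gamma_uuv = -0.089212, Gamma_uvv = 0.000000, Gamma_vuu = -0.003312, Gamma_vuv = -0.002400, Gamma_vvv = 0.000000
  tau = 0.375000: gamma = (-0.640625, -0.804688), gamma' = (-1.083333, -0.625000); Gamma_uuu = -0.134965, Gamma_uuv = -0.107448, Gamma_uvv = 0.000000, Gamma_vuu = -0.005344, Gamma_vuv = -0.004255, Gamma_vvv = 0.000000
  tau = 0.500000: gamma = (-0.791667, -0.875000), gamma' = (-1.333333, -0.500000); Gamma_uuu = -0.142879, Gamma_uuv = -0.129272, Gamma_uvv = 0.000000, Gamma_vuu = -0.008354, Gamma_vuv = -0.007559, Gamma_vvv = 0.000000
  tau = 0.625000: gamma = (-0.973958, -0.929688), gamma' = (-1.583333, -0.375000); Gamma_uuu = -0.146861, Gamma_uuv = -0.153855, Gamma_uvv = 0.000000, Gamma_vuu = -0.012501, Gamma_vuv = -0.013096, Gamma_vvv = 0.000000
  tau = 0.750000: gamma = (-1.187500, -0.968750), gamma' = (-1.833333, -0.250000); Gamma_uuu = -0.147000, Gamma_uuv = -0.180193, Gamma_uvv = 0.000000, Gamma_vuu = -0.017818, Gamma_vuv = -0.021841, Gamma_vvv = 0.000000
  tau = 0.875000: gamma = (-1.432292, -0.992188), gamma' = (-2.083333, -0.125000); Gamma_uuu = -0.143428, Gamma_uuv = -0.207049, Gamma_uvv = 0.000000, Gamma_vuu = -0.024166, Gamma_vuv = -0.034886, Gamma_vvv = 0.000000
  tau = 1.000000: gamma = (-1.708333, -1.000000), gamma' = (-2.333333, 0.000000); Gamma_uuu = -0.136306, Gamma_uuv = -0.232855, Gamma_uvv = 0.000000, Gamma_vuu = -0.031200, Gamma_vuv = -0.053299, Gamma_vvv = 0.000000
step 0: V^u = 0.5000, V^v = 1.0000
step 1: k1 = (-0.069699, -0.001010), k2 = (-0.107004, -0.002027), k3 = (-0.106399, -0.002015), k4 = (-0.154548, -0.004158); V <- V + (h/6)(k1 + 2k2 + 2k3 + k4): V^u = 0.4729, V^v = 0.9994
step 2: k1 = (-0.154455, -0.004156), k2 = (-0.213054, -0.008436), k3 = (-0.211429, -0.008372), k4 = (-0.279070, -0.016317); V <- V + (h/6)(k1 + 2k2 + 2k3 + k4): V^u = 0.4194, V^v = 0.9972
step 3: k1 = (-0.278894, -0.016307), k2 = (-0.354037, -0.030135), k3 = (-0.350890, -0.029868), k4 = (-0.431300, -0.052277); V <- V + (h/6)(k1 + 2k2 + 2k3 + k4): V^u = 0.3311, V^v = 0.9893
step 4: k1 = (-0.430978, -0.052238), k2 = (-0.513949, -0.086595), k3 = (-0.508729, -0.085716), k4 = (-0.590748, -0.135219); V <- V + (h/6)(k1 + 2k2 + 2k3 + k4): V^u = 0.2033, V^v = 0.9672

Answer: V^u = 0.2033, V^v = 0.9672


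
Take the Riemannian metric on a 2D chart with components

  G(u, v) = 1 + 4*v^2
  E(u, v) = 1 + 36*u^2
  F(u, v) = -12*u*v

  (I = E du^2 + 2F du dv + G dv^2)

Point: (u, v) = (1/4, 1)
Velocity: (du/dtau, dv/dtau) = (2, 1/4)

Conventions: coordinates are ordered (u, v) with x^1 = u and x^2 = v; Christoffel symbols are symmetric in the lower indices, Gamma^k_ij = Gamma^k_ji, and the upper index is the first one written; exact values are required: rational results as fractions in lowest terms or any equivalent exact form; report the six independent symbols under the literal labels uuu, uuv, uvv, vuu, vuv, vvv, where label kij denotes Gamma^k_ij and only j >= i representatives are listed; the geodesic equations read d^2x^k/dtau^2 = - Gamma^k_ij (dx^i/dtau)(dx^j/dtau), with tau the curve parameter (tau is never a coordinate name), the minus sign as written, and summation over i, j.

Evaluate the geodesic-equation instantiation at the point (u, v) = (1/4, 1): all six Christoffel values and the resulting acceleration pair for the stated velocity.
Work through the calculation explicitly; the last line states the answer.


E = 13/4, F = -3, G = 5 at the point
E_u = 18, E_v = 0, F_u = -12, F_v = -3, G_u = 0, G_v = 8
EG - F^2 = 29/4;  g^inv = (4/29) * [[5, 3], [3, 13/4]]
first-kind symbols [ij,l] = (1/2)(d_i g_jl + d_j g_il - d_l g_ij): [uu,u] = E_u/2 = 9, [uu,v] = F_u - E_v/2 = -12, [uv,u] = E_v/2 = 0, [uv,v] = G_u/2 = 0, [vv,u] = F_v - G_u/2 = -3, [vv,v] = G_v/2 = 4
Gamma^u_ij = (G*[ij,u] - F*[ij,v])/(EG - F^2), Gamma^v_ij = (E*[ij,v] - F*[ij,u])/(EG - F^2)
Gamma_uuu = 36/29, Gamma_uuv = 0, Gamma_uvv = -12/29, Gamma_vuu = -48/29, Gamma_vuv = 0, Gamma_vvv = 16/29
d^2u/dtau^2 = -(Gamma_uuu*(2)^2 + 2*Gamma_uuv*(2)*(1/4) + Gamma_uvv*(1/4)^2) = -573/116
d^2v/dtau^2 = -(Gamma_vuu*(2)^2 + 2*Gamma_vuv*(2)*(1/4) + Gamma_vvv*(1/4)^2) = 191/29

Answer: Gamma_uuu = 36/29, Gamma_uuv = 0, Gamma_uvv = -12/29, Gamma_vuu = -48/29, Gamma_vuv = 0, Gamma_vvv = 16/29; accelerations (d^2u/dtau^2, d^2v/dtau^2) = (-573/116, 191/29)


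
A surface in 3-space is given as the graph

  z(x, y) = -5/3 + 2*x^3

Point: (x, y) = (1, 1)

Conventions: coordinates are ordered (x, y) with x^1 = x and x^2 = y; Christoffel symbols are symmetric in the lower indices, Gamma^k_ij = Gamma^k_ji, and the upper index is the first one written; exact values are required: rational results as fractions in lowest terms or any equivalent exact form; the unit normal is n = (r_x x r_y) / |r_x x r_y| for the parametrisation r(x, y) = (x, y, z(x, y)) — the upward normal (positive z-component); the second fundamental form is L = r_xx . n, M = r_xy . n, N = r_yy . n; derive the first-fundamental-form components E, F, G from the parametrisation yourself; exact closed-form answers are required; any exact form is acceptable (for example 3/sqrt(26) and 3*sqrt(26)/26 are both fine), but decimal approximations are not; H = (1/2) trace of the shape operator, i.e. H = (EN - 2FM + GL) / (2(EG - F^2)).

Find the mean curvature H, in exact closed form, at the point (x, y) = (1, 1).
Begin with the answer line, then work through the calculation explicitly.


Answer: H = 6*sqrt(37)/1369

z_x = 6, z_y = 0, z_xx = 12, z_xy = 0, z_yy = 0
E = 37, F = 0, G = 1; answer radicand W^2 = 37
unnormalised second-form numerators: l = 12, m = 0, n = 0; L = l/sqrt(37), and similarly M = m/sqrt(W^2), N = n/sqrt(W^2)
H = (E*n - 2*F*m + G*l) / (2*(EG - F^2)*sqrt(W^2)); E*n - 2*F*m + G*l = 12, EG - F^2 = 37, so H = (6/37)/sqrt(37)


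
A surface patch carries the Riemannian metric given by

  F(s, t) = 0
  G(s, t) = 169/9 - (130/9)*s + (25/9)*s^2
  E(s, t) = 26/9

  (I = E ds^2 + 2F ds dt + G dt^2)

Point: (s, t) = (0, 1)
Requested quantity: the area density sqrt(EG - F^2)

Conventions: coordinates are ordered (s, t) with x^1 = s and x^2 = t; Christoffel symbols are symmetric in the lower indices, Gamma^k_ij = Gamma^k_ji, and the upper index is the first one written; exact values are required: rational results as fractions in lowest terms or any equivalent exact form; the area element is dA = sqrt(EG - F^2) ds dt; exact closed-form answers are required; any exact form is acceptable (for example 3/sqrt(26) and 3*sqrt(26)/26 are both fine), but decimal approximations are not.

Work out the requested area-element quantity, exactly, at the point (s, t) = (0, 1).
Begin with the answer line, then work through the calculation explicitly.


Answer: sqrt(EG - F^2) = 13*sqrt(26)/9

E = 26/9, F = 0, G = 169/9; EG - F^2 = 4394/81


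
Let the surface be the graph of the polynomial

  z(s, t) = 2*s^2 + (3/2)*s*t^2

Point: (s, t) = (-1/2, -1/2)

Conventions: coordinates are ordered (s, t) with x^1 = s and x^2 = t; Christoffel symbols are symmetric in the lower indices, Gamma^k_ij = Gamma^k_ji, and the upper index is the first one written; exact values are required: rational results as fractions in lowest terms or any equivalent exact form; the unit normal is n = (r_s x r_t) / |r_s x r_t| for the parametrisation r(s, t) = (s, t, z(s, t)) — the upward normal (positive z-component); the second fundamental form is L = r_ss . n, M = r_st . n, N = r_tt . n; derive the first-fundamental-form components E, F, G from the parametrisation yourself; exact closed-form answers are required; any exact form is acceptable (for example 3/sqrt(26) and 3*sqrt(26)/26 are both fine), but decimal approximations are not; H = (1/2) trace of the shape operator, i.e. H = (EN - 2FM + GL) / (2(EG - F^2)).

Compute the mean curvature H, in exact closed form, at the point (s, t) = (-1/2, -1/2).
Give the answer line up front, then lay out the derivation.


Answer: H = -734*sqrt(269)/72361

z_s = -13/8, z_t = 3/4, z_ss = 4, z_st = -3/2, z_tt = -3/2
E = 233/64, F = -39/32, G = 25/16; answer radicand W^2 = 269/64
unnormalised second-form numerators: l = 4, m = -3/2, n = -3/2; L = l/sqrt(269/64), and similarly M = m/sqrt(W^2), N = n/sqrt(W^2)
H = (E*n - 2*F*m + G*l) / (2*(EG - F^2)*sqrt(W^2)); E*n - 2*F*m + G*l = -367/128, EG - F^2 = 269/64, so H = (-367/1076)/sqrt(269/64)
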